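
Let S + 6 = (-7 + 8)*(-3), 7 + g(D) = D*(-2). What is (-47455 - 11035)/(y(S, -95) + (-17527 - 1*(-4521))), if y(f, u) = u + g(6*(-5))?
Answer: 29245/6524 ≈ 4.4827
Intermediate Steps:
g(D) = -7 - 2*D (g(D) = -7 + D*(-2) = -7 - 2*D)
S = -9 (S = -6 + (-7 + 8)*(-3) = -6 + 1*(-3) = -6 - 3 = -9)
y(f, u) = 53 + u (y(f, u) = u + (-7 - 12*(-5)) = u + (-7 - 2*(-30)) = u + (-7 + 60) = u + 53 = 53 + u)
(-47455 - 11035)/(y(S, -95) + (-17527 - 1*(-4521))) = (-47455 - 11035)/((53 - 95) + (-17527 - 1*(-4521))) = -58490/(-42 + (-17527 + 4521)) = -58490/(-42 - 13006) = -58490/(-13048) = -58490*(-1/13048) = 29245/6524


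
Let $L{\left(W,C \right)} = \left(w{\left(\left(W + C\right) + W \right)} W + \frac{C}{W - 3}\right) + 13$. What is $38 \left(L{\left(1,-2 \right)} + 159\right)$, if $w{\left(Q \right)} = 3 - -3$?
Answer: $6802$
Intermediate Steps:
$w{\left(Q \right)} = 6$ ($w{\left(Q \right)} = 3 + 3 = 6$)
$L{\left(W,C \right)} = 13 + 6 W + \frac{C}{-3 + W}$ ($L{\left(W,C \right)} = \left(6 W + \frac{C}{W - 3}\right) + 13 = \left(6 W + \frac{C}{-3 + W}\right) + 13 = 13 + 6 W + \frac{C}{-3 + W}$)
$38 \left(L{\left(1,-2 \right)} + 159\right) = 38 \left(\frac{-39 - 2 - 5 + 6 \cdot 1^{2}}{-3 + 1} + 159\right) = 38 \left(\frac{-39 - 2 - 5 + 6 \cdot 1}{-2} + 159\right) = 38 \left(- \frac{-39 - 2 - 5 + 6}{2} + 159\right) = 38 \left(\left(- \frac{1}{2}\right) \left(-40\right) + 159\right) = 38 \left(20 + 159\right) = 38 \cdot 179 = 6802$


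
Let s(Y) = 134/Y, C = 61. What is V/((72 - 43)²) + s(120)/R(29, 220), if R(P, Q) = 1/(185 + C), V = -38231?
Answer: 1927917/8410 ≈ 229.24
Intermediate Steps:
R(P, Q) = 1/246 (R(P, Q) = 1/(185 + 61) = 1/246)
V/((72 - 43)²) + s(120)/R(29, 220) = -38231/(72 - 43)² + (134/120)/(1/246) = -38231/(29²) + (134*(1/120))*246 = -38231/841 + (67/60)*246 = -38231*1/841 + 2747/10 = -38231/841 + 2747/10 = 1927917/8410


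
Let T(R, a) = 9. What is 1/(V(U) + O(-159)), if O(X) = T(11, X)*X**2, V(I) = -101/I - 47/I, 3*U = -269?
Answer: 269/61205745 ≈ 4.3950e-6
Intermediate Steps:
U = -269/3 (U = (1/3)*(-269) = -269/3 ≈ -89.667)
V(I) = -148/I
O(X) = 9*X**2
1/(V(U) + O(-159)) = 1/(-148/(-269/3) + 9*(-159)**2) = 1/(-148*(-3/269) + 9*25281) = 1/(444/269 + 227529) = 1/(61205745/269) = 269/61205745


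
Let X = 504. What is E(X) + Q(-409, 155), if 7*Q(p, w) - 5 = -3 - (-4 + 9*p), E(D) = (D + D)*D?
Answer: 3559911/7 ≈ 5.0856e+5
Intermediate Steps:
E(D) = 2*D² (E(D) = (2*D)*D = 2*D²)
Q(p, w) = 6/7 - 9*p/7 (Q(p, w) = 5/7 + (-3 - (-4 + 9*p))/7 = 5/7 + (-3 + (4 - 9*p))/7 = 5/7 + (1 - 9*p)/7 = 5/7 + (⅐ - 9*p/7) = 6/7 - 9*p/7)
E(X) + Q(-409, 155) = 2*504² + (6/7 - 9/7*(-409)) = 2*254016 + (6/7 + 3681/7) = 508032 + 3687/7 = 3559911/7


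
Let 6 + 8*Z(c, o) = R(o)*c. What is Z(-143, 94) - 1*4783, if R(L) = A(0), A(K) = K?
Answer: -19135/4 ≈ -4783.8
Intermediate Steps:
R(L) = 0
Z(c, o) = -¾ (Z(c, o) = -¾ + (0*c)/8 = -¾ + (⅛)*0 = -¾ + 0 = -¾)
Z(-143, 94) - 1*4783 = -¾ - 1*4783 = -¾ - 4783 = -19135/4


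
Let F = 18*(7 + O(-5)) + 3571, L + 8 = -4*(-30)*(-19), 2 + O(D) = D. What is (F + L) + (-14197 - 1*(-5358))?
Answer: -7556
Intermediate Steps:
O(D) = -2 + D
L = -2288 (L = -8 - 4*(-30)*(-19) = -8 + 120*(-19) = -8 - 2280 = -2288)
F = 3571 (F = 18*(7 + (-2 - 5)) + 3571 = 18*(7 - 7) + 3571 = 18*0 + 3571 = 0 + 3571 = 3571)
(F + L) + (-14197 - 1*(-5358)) = (3571 - 2288) + (-14197 - 1*(-5358)) = 1283 + (-14197 + 5358) = 1283 - 8839 = -7556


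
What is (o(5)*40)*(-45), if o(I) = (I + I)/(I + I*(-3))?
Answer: 1800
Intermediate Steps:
o(I) = -1 (o(I) = (2*I)/(I - 3*I) = (2*I)/((-2*I)) = (2*I)*(-1/(2*I)) = -1)
(o(5)*40)*(-45) = -1*40*(-45) = -40*(-45) = 1800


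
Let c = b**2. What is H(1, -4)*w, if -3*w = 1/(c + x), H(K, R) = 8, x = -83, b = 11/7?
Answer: 196/5919 ≈ 0.033114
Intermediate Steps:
b = 11/7 (b = 11*(1/7) = 11/7 ≈ 1.5714)
c = 121/49 (c = (11/7)**2 = 121/49 ≈ 2.4694)
w = 49/11838 (w = -1/(3*(121/49 - 83)) = -1/(3*(-3946/49)) = -1/3*(-49/3946) = 49/11838 ≈ 0.0041392)
H(1, -4)*w = 8*(49/11838) = 196/5919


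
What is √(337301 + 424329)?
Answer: √761630 ≈ 872.71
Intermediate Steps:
√(337301 + 424329) = √761630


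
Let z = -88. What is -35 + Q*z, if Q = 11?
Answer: -1003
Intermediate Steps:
-35 + Q*z = -35 + 11*(-88) = -35 - 968 = -1003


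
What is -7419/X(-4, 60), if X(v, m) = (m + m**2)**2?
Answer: -2473/4465200 ≈ -0.00055384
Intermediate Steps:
-7419/X(-4, 60) = -7419*1/(3600*(1 + 60)**2) = -7419/(3600*61**2) = -7419/(3600*3721) = -7419/13395600 = -7419*1/13395600 = -2473/4465200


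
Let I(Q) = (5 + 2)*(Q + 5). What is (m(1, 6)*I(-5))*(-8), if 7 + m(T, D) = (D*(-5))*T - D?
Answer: 0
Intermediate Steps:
m(T, D) = -7 - D - 5*D*T (m(T, D) = -7 + ((D*(-5))*T - D) = -7 + ((-5*D)*T - D) = -7 + (-5*D*T - D) = -7 + (-D - 5*D*T) = -7 - D - 5*D*T)
I(Q) = 35 + 7*Q (I(Q) = 7*(5 + Q) = 35 + 7*Q)
(m(1, 6)*I(-5))*(-8) = ((-7 - 1*6 - 5*6*1)*(35 + 7*(-5)))*(-8) = ((-7 - 6 - 30)*(35 - 35))*(-8) = -43*0*(-8) = 0*(-8) = 0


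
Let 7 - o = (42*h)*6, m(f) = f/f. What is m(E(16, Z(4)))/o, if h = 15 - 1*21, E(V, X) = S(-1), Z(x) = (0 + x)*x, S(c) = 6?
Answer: 1/1519 ≈ 0.00065833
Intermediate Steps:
Z(x) = x**2 (Z(x) = x*x = x**2)
E(V, X) = 6
h = -6 (h = 15 - 21 = -6)
m(f) = 1
o = 1519 (o = 7 - 42*(-6)*6 = 7 - (-252)*6 = 7 - 1*(-1512) = 7 + 1512 = 1519)
m(E(16, Z(4)))/o = 1/1519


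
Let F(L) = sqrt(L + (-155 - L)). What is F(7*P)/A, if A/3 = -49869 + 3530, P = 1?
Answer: -I*sqrt(155)/139017 ≈ -8.9557e-5*I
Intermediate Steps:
A = -139017 (A = 3*(-49869 + 3530) = 3*(-46339) = -139017)
F(L) = I*sqrt(155) (F(L) = sqrt(-155) = I*sqrt(155))
F(7*P)/A = (I*sqrt(155))/(-139017) = (I*sqrt(155))*(-1/139017) = -I*sqrt(155)/139017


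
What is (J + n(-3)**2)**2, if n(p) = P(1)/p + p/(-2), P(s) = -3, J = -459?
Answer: 3279721/16 ≈ 2.0498e+5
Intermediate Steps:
n(p) = -3/p - p/2 (n(p) = -3/p + p/(-2) = -3/p + p*(-1/2) = -3/p - p/2)
(J + n(-3)**2)**2 = (-459 + (-3/(-3) - 1/2*(-3))**2)**2 = (-459 + (-3*(-1/3) + 3/2)**2)**2 = (-459 + (1 + 3/2)**2)**2 = (-459 + (5/2)**2)**2 = (-459 + 25/4)**2 = (-1811/4)**2 = 3279721/16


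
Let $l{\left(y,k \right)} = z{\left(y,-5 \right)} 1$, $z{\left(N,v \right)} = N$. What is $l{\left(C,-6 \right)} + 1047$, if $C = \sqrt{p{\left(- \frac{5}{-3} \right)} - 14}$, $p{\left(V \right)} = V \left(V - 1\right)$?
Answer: $1047 + \frac{2 i \sqrt{29}}{3} \approx 1047.0 + 3.5901 i$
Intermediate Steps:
$p{\left(V \right)} = V \left(-1 + V\right)$
$C = \frac{2 i \sqrt{29}}{3}$ ($C = \sqrt{- \frac{5}{-3} \left(-1 - \frac{5}{-3}\right) - 14} = \sqrt{\left(-5\right) \left(- \frac{1}{3}\right) \left(-1 - - \frac{5}{3}\right) - 14} = \sqrt{\frac{5 \left(-1 + \frac{5}{3}\right)}{3} - 14} = \sqrt{\frac{5}{3} \cdot \frac{2}{3} - 14} = \sqrt{\frac{10}{9} - 14} = \sqrt{- \frac{116}{9}} = \frac{2 i \sqrt{29}}{3} \approx 3.5901 i$)
$l{\left(y,k \right)} = y$ ($l{\left(y,k \right)} = y 1 = y$)
$l{\left(C,-6 \right)} + 1047 = \frac{2 i \sqrt{29}}{3} + 1047 = 1047 + \frac{2 i \sqrt{29}}{3}$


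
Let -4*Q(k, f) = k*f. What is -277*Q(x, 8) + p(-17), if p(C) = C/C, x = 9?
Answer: 4987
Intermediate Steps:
p(C) = 1
Q(k, f) = -f*k/4 (Q(k, f) = -k*f/4 = -f*k/4)
-277*Q(x, 8) + p(-17) = -(-277)*8*9/4 + 1 = -277*(-18) + 1 = 4986 + 1 = 4987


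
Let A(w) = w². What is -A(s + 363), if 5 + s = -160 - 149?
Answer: -2401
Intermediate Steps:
s = -314 (s = -5 + (-160 - 149) = -5 - 309 = -314)
-A(s + 363) = -(-314 + 363)² = -1*49² = -1*2401 = -2401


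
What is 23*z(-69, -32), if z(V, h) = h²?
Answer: 23552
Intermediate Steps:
23*z(-69, -32) = 23*(-32)² = 23*1024 = 23552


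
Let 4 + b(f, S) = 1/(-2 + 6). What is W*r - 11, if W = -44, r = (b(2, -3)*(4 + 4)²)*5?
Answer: 52789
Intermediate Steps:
b(f, S) = -15/4 (b(f, S) = -4 + 1/(-2 + 6) = -4 + 1/4 = -4 + ¼ = -15/4)
r = -1200 (r = -15*(4 + 4)²/4*5 = -15/4*8²*5 = -15/4*64*5 = -240*5 = -1200)
W*r - 11 = -44*(-1200) - 11 = 52800 - 11 = 52789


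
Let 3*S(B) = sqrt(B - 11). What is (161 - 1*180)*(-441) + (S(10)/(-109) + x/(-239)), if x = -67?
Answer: 2002648/239 - I/327 ≈ 8379.3 - 0.0030581*I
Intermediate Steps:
S(B) = sqrt(-11 + B)/3 (S(B) = sqrt(B - 11)/3 = sqrt(-11 + B)/3)
(161 - 1*180)*(-441) + (S(10)/(-109) + x/(-239)) = (161 - 1*180)*(-441) + ((sqrt(-11 + 10)/3)/(-109) - 67/(-239)) = (161 - 180)*(-441) + ((sqrt(-1)/3)*(-1/109) - 67*(-1/239)) = -19*(-441) + ((I/3)*(-1/109) + 67/239) = 8379 + (-I/327 + 67/239) = 8379 + (67/239 - I/327) = 2002648/239 - I/327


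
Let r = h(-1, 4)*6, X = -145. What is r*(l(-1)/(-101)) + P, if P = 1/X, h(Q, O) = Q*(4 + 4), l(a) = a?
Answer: -7061/14645 ≈ -0.48214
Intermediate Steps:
h(Q, O) = 8*Q (h(Q, O) = Q*8 = 8*Q)
r = -48 (r = (8*(-1))*6 = -8*6 = -48)
P = -1/145 (P = 1/(-145) = -1/145 ≈ -0.0068966)
r*(l(-1)/(-101)) + P = -(-48)/(-101) - 1/145 = -(-48)*(-1)/101 - 1/145 = -48*1/101 - 1/145 = -48/101 - 1/145 = -7061/14645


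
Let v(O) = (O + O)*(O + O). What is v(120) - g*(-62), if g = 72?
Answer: 62064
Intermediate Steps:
v(O) = 4*O**2 (v(O) = (2*O)*(2*O) = 4*O**2)
v(120) - g*(-62) = 4*120**2 - 72*(-62) = 4*14400 - 1*(-4464) = 57600 + 4464 = 62064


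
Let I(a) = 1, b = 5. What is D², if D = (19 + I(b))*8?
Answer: 25600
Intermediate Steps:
D = 160 (D = (19 + 1)*8 = 20*8 = 160)
D² = 160² = 25600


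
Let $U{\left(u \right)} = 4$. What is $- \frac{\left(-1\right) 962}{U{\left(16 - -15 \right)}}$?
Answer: $\frac{481}{2} \approx 240.5$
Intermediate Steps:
$- \frac{\left(-1\right) 962}{U{\left(16 - -15 \right)}} = - \frac{\left(-1\right) 962}{4} = - \frac{-962}{4} = \left(-1\right) \left(- \frac{481}{2}\right) = \frac{481}{2}$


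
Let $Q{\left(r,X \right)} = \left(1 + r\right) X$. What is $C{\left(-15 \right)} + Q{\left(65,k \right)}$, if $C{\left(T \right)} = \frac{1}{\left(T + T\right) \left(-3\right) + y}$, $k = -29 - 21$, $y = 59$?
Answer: $- \frac{491699}{149} \approx -3300.0$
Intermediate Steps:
$k = -50$
$Q{\left(r,X \right)} = X \left(1 + r\right)$
$C{\left(T \right)} = \frac{1}{59 - 6 T}$ ($C{\left(T \right)} = \frac{1}{\left(T + T\right) \left(-3\right) + 59} = \frac{1}{2 T \left(-3\right) + 59} = \frac{1}{- 6 T + 59} = \frac{1}{59 - 6 T}$)
$C{\left(-15 \right)} + Q{\left(65,k \right)} = - \frac{1}{-59 + 6 \left(-15\right)} - 50 \left(1 + 65\right) = - \frac{1}{-59 - 90} - 3300 = - \frac{1}{-149} - 3300 = \left(-1\right) \left(- \frac{1}{149}\right) - 3300 = \frac{1}{149} - 3300 = - \frac{491699}{149}$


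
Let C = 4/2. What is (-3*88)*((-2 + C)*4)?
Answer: 0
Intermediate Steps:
C = 2 (C = 4*(½) = 2)
(-3*88)*((-2 + C)*4) = (-3*88)*((-2 + 2)*4) = -0*4 = -264*0 = 0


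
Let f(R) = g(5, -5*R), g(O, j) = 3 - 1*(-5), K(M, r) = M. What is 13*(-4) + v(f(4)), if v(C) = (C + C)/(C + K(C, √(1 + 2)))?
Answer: -51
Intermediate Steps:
g(O, j) = 8 (g(O, j) = 3 + 5 = 8)
f(R) = 8
v(C) = 1 (v(C) = (C + C)/(C + C) = (2*C)/((2*C)) = (2*C)*(1/(2*C)) = 1)
13*(-4) + v(f(4)) = 13*(-4) + 1 = -52 + 1 = -51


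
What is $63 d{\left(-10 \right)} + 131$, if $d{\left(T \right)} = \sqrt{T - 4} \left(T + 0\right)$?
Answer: $131 - 630 i \sqrt{14} \approx 131.0 - 2357.2 i$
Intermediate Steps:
$d{\left(T \right)} = T \sqrt{-4 + T}$ ($d{\left(T \right)} = \sqrt{-4 + T} T = T \sqrt{-4 + T}$)
$63 d{\left(-10 \right)} + 131 = 63 \left(- 10 \sqrt{-4 - 10}\right) + 131 = 63 \left(- 10 \sqrt{-14}\right) + 131 = 63 \left(- 10 i \sqrt{14}\right) + 131 = - 630 i \sqrt{14} + 131 = 131 - 630 i \sqrt{14}$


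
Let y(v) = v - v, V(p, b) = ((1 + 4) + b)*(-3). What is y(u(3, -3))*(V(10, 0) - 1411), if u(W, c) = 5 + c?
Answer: 0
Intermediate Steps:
V(p, b) = -15 - 3*b (V(p, b) = (5 + b)*(-3) = -15 - 3*b)
y(v) = 0
y(u(3, -3))*(V(10, 0) - 1411) = 0*((-15 - 3*0) - 1411) = 0*((-15 + 0) - 1411) = 0*(-15 - 1411) = 0*(-1426) = 0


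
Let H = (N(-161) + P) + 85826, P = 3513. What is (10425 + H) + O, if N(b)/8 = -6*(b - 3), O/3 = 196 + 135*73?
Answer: 137789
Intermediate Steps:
O = 30153 (O = 3*(196 + 135*73) = 3*(196 + 9855) = 3*10051 = 30153)
N(b) = 144 - 48*b (N(b) = 8*(-6*(b - 3)) = 8*(-6*(-3 + b)) = 8*(18 - 6*b) = 144 - 48*b)
H = 97211 (H = ((144 - 48*(-161)) + 3513) + 85826 = ((144 + 7728) + 3513) + 85826 = (7872 + 3513) + 85826 = 11385 + 85826 = 97211)
(10425 + H) + O = (10425 + 97211) + 30153 = 107636 + 30153 = 137789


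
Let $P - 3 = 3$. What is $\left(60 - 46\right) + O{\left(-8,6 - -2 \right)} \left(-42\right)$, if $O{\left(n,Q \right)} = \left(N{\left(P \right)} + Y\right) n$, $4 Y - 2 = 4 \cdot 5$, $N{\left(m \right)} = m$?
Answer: $3878$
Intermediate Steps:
$P = 6$ ($P = 3 + 3 = 6$)
$Y = \frac{11}{2}$ ($Y = \frac{1}{2} + \frac{4 \cdot 5}{4} = \frac{1}{2} + \frac{1}{4} \cdot 20 = \frac{1}{2} + 5 = \frac{11}{2} \approx 5.5$)
$O{\left(n,Q \right)} = \frac{23 n}{2}$ ($O{\left(n,Q \right)} = \left(6 + \frac{11}{2}\right) n = \frac{23 n}{2}$)
$\left(60 - 46\right) + O{\left(-8,6 - -2 \right)} \left(-42\right) = \left(60 - 46\right) + \frac{23}{2} \left(-8\right) \left(-42\right) = 14 - -3864 = 14 + 3864 = 3878$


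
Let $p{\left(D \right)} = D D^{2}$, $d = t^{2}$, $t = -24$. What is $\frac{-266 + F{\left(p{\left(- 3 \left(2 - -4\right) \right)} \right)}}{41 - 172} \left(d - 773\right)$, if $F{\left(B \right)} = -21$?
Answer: $- \frac{56539}{131} \approx -431.6$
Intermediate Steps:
$d = 576$ ($d = \left(-24\right)^{2} = 576$)
$p{\left(D \right)} = D^{3}$
$\frac{-266 + F{\left(p{\left(- 3 \left(2 - -4\right) \right)} \right)}}{41 - 172} \left(d - 773\right) = \frac{-266 - 21}{41 - 172} \left(576 - 773\right) = - \frac{287}{-131} \left(-197\right) = \left(-287\right) \left(- \frac{1}{131}\right) \left(-197\right) = \frac{287}{131} \left(-197\right) = - \frac{56539}{131}$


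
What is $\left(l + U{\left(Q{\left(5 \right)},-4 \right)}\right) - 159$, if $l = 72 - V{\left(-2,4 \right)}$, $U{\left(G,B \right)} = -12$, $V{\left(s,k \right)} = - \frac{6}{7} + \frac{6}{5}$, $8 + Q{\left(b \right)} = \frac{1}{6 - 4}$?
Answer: $- \frac{3477}{35} \approx -99.343$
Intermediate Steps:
$Q{\left(b \right)} = - \frac{15}{2}$ ($Q{\left(b \right)} = -8 + \frac{1}{6 - 4} = -8 + \frac{1}{2} = - \frac{15}{2}$)
$V{\left(s,k \right)} = \frac{12}{35}$ ($V{\left(s,k \right)} = \left(-6\right) \frac{1}{7} + 6 \cdot \frac{1}{5} = - \frac{6}{7} + \frac{6}{5} = \frac{12}{35}$)
$l = \frac{2508}{35}$ ($l = 72 - \frac{12}{35} = \frac{2508}{35} \approx 71.657$)
$\left(l + U{\left(Q{\left(5 \right)},-4 \right)}\right) - 159 = \left(\frac{2508}{35} - 12\right) - 159 = \frac{2088}{35} - 159 = - \frac{3477}{35}$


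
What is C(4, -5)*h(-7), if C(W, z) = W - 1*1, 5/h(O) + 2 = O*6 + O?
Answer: -5/17 ≈ -0.29412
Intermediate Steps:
h(O) = 5/(-2 + 7*O) (h(O) = 5/(-2 + (O*6 + O)) = 5/(-2 + (6*O + O)) = 5/(-2 + 7*O))
C(W, z) = -1 + W (C(W, z) = W - 1 = -1 + W)
C(4, -5)*h(-7) = (-1 + 4)*(5/(-2 + 7*(-7))) = 3*(5/(-2 - 49)) = 3*(5/(-51)) = 3*(5*(-1/51)) = 3*(-5/51) = -5/17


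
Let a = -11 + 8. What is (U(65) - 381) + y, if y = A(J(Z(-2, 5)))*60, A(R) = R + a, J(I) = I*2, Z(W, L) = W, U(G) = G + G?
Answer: -671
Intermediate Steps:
U(G) = 2*G
a = -3
J(I) = 2*I
A(R) = -3 + R (A(R) = R - 3 = -3 + R)
y = -420 (y = (-3 + 2*(-2))*60 = (-3 - 4)*60 = -7*60 = -420)
(U(65) - 381) + y = (2*65 - 381) - 420 = (130 - 381) - 420 = -251 - 420 = -671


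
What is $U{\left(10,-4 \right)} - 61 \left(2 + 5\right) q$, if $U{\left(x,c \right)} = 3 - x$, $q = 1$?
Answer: $-434$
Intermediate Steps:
$U{\left(10,-4 \right)} - 61 \left(2 + 5\right) q = \left(3 - 10\right) - 61 \left(2 + 5\right) 1 = \left(3 - 10\right) - 61 \cdot 7 \cdot 1 = -7 - 427 = -434$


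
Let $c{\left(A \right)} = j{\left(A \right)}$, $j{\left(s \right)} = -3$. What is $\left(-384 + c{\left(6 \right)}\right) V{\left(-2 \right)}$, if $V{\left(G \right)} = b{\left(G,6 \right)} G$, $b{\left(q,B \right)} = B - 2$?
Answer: $3096$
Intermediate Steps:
$b{\left(q,B \right)} = -2 + B$
$c{\left(A \right)} = -3$
$V{\left(G \right)} = 4 G$ ($V{\left(G \right)} = \left(-2 + 6\right) G = 4 G$)
$\left(-384 + c{\left(6 \right)}\right) V{\left(-2 \right)} = \left(-384 - 3\right) 4 \left(-2\right) = \left(-387\right) \left(-8\right) = 3096$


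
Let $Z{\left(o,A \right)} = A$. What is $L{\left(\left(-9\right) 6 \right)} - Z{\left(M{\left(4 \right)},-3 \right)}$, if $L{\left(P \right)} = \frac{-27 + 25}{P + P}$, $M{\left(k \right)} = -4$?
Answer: $\frac{163}{54} \approx 3.0185$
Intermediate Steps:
$L{\left(P \right)} = - \frac{1}{P}$ ($L{\left(P \right)} = - \frac{2}{2 P} = - 2 \frac{1}{2 P} = - \frac{1}{P}$)
$L{\left(\left(-9\right) 6 \right)} - Z{\left(M{\left(4 \right)},-3 \right)} = - \frac{1}{\left(-9\right) 6} - -3 = - \frac{1}{-54} + 3 = \left(-1\right) \left(- \frac{1}{54}\right) + 3 = \frac{1}{54} + 3 = \frac{163}{54}$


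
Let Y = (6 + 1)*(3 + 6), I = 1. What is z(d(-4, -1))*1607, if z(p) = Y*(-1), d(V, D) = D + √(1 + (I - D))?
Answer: -101241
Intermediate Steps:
Y = 63 (Y = 7*9 = 63)
d(V, D) = D + √(2 - D) (d(V, D) = D + √(1 + (1 - D)) = D + √(2 - D))
z(p) = -63 (z(p) = 63*(-1) = -63)
z(d(-4, -1))*1607 = -63*1607 = -101241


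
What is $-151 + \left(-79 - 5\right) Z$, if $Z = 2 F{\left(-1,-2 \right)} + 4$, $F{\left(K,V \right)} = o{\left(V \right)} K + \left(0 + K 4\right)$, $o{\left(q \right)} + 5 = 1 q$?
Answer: $-991$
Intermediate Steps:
$o{\left(q \right)} = -5 + q$ ($o{\left(q \right)} = -5 + 1 q = -5 + q$)
$F{\left(K,V \right)} = 4 K + K \left(-5 + V\right)$ ($F{\left(K,V \right)} = \left(-5 + V\right) K + \left(0 + K 4\right) = K \left(-5 + V\right) + \left(0 + 4 K\right) = K \left(-5 + V\right) + 4 K = 4 K + K \left(-5 + V\right)$)
$Z = 10$ ($Z = 2 \left(- (-1 - 2)\right) + 4 = 2 \left(\left(-1\right) \left(-3\right)\right) + 4 = 2 \cdot 3 + 4 = 6 + 4 = 10$)
$-151 + \left(-79 - 5\right) Z = -151 + \left(-79 - 5\right) 10 = -151 - 840 = -991$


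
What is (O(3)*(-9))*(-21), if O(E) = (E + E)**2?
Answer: 6804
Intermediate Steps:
O(E) = 4*E**2 (O(E) = (2*E)**2 = 4*E**2)
(O(3)*(-9))*(-21) = ((4*3**2)*(-9))*(-21) = ((4*9)*(-9))*(-21) = (36*(-9))*(-21) = -324*(-21) = 6804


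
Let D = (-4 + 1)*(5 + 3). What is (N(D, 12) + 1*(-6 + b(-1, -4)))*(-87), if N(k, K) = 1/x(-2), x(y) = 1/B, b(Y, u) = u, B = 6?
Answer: 348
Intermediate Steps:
D = -24 (D = -3*8 = -24)
x(y) = ⅙ (x(y) = 1/6 = ⅙)
N(k, K) = 6 (N(k, K) = 1/(⅙) = 6)
(N(D, 12) + 1*(-6 + b(-1, -4)))*(-87) = (6 + 1*(-6 - 4))*(-87) = (6 + 1*(-10))*(-87) = (6 - 10)*(-87) = -4*(-87) = 348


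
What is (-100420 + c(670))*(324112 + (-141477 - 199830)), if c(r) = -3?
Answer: 1726773485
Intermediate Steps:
(-100420 + c(670))*(324112 + (-141477 - 199830)) = (-100420 - 3)*(324112 + (-141477 - 199830)) = -100423*(324112 - 341307) = -100423*(-17195) = 1726773485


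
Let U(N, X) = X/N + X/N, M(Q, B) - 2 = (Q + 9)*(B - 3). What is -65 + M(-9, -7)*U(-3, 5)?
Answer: -215/3 ≈ -71.667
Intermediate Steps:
M(Q, B) = 2 + (-3 + B)*(9 + Q) (M(Q, B) = 2 + (Q + 9)*(B - 3) = 2 + (9 + Q)*(-3 + B) = 2 + (-3 + B)*(9 + Q))
U(N, X) = 2*X/N
-65 + M(-9, -7)*U(-3, 5) = -65 + (-25 - 3*(-9) + 9*(-7) - 7*(-9))*(2*5/(-3)) = -65 + (-25 + 27 - 63 + 63)*(2*5*(-⅓)) = -65 + 2*(-10/3) = -65 - 20/3 = -215/3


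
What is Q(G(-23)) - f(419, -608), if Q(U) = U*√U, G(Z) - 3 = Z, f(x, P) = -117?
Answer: 117 - 40*I*√5 ≈ 117.0 - 89.443*I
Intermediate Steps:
G(Z) = 3 + Z
Q(U) = U^(3/2)
Q(G(-23)) - f(419, -608) = (3 - 23)^(3/2) - 1*(-117) = (-20)^(3/2) + 117 = -40*I*√5 + 117 = 117 - 40*I*√5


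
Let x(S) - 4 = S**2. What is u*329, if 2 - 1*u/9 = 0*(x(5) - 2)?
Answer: 5922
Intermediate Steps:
x(S) = 4 + S**2
u = 18 (u = 18 - 0*((4 + 5**2) - 2) = 18 - 0*((4 + 25) - 2) = 18 - 0*(29 - 2) = 18 - 0*27 = 18 - 9*0 = 18 + 0 = 18)
u*329 = 18*329 = 5922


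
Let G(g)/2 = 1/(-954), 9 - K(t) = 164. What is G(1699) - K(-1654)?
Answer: 73934/477 ≈ 155.00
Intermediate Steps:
K(t) = -155 (K(t) = 9 - 1*164 = 9 - 164 = -155)
G(g) = -1/477 (G(g) = 2/(-954) = 2*(-1/954) = -1/477)
G(1699) - K(-1654) = -1/477 - 1*(-155) = -1/477 + 155 = 73934/477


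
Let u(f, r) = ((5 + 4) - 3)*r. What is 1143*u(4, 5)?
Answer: 34290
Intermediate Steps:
u(f, r) = 6*r (u(f, r) = (9 - 3)*r = 6*r)
1143*u(4, 5) = 1143*(6*5) = 1143*30 = 34290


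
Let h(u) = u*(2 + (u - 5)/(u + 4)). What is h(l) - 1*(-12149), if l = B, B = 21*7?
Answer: 1899767/151 ≈ 12581.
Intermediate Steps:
B = 147
l = 147
h(u) = u*(2 + (-5 + u)/(4 + u))
h(l) - 1*(-12149) = 3*147*(1 + 147)/(4 + 147) - 1*(-12149) = 3*147*148/151 + 12149 = 3*147*(1/151)*148 + 12149 = 65268/151 + 12149 = 1899767/151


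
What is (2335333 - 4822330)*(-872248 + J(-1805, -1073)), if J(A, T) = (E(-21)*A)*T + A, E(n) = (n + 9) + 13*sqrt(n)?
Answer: 59974512125301 - 62617473681165*I*sqrt(21) ≈ 5.9975e+13 - 2.8695e+14*I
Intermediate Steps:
E(n) = 9 + n + 13*sqrt(n) (E(n) = (9 + n) + 13*sqrt(n) = 9 + n + 13*sqrt(n))
J(A, T) = A + A*T*(-12 + 13*I*sqrt(21)) (J(A, T) = ((9 - 21 + 13*sqrt(-21))*A)*T + A = ((9 - 21 + 13*(I*sqrt(21)))*A)*T + A = ((9 - 21 + 13*I*sqrt(21))*A)*T + A = ((-12 + 13*I*sqrt(21))*A)*T + A = (A*(-12 + 13*I*sqrt(21)))*T + A = A*T*(-12 + 13*I*sqrt(21)) + A = A + A*T*(-12 + 13*I*sqrt(21)))
(2335333 - 4822330)*(-872248 + J(-1805, -1073)) = (2335333 - 4822330)*(-872248 - 1805*(1 - 1073*(-12 + 13*I*sqrt(21)))) = -2486997*(-872248 - 1805*(1 + (12876 - 13949*I*sqrt(21)))) = -2486997*(-872248 - 1805*(12877 - 13949*I*sqrt(21))) = -2486997*(-872248 + (-23242985 + 25177945*I*sqrt(21))) = -2486997*(-24115233 + 25177945*I*sqrt(21)) = 59974512125301 - 62617473681165*I*sqrt(21)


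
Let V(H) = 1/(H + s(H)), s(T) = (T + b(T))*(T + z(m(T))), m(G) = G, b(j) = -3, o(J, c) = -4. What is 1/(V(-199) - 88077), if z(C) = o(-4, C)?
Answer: -40807/3594158138 ≈ -1.1354e-5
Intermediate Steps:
z(C) = -4
s(T) = (-4 + T)*(-3 + T) (s(T) = (T - 3)*(T - 4) = (-3 + T)*(-4 + T) = (-4 + T)*(-3 + T))
V(H) = 1/(12 + H**2 - 6*H) (V(H) = 1/(H + (12 + H**2 - 7*H)) = 1/(12 + H**2 - 6*H))
1/(V(-199) - 88077) = 1/(1/(12 + (-199)**2 - 6*(-199)) - 88077) = 1/(1/(12 + 39601 + 1194) - 88077) = 1/(1/40807 - 88077) = 1/(-3594158138/40807) = -40807/3594158138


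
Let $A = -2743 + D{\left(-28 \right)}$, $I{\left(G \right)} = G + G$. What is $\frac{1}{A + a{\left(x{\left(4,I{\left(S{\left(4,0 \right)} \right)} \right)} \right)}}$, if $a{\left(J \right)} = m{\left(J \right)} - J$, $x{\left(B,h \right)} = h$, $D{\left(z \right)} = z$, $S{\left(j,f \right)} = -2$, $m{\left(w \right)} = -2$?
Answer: $- \frac{1}{2769} \approx -0.00036114$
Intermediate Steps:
$I{\left(G \right)} = 2 G$
$A = -2771$ ($A = -2743 - 28 = -2771$)
$a{\left(J \right)} = -2 - J$
$\frac{1}{A + a{\left(x{\left(4,I{\left(S{\left(4,0 \right)} \right)} \right)} \right)}} = \frac{1}{-2771 - \left(2 + 2 \left(-2\right)\right)} = \frac{1}{-2771 - -2} = \frac{1}{-2771 + \left(-2 + 4\right)} = \frac{1}{-2771 + 2} = \frac{1}{-2769} = - \frac{1}{2769}$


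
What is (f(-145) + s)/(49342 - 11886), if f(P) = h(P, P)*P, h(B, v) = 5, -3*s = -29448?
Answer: 9091/37456 ≈ 0.24271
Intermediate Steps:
s = 9816 (s = -⅓*(-29448) = 9816)
f(P) = 5*P
(f(-145) + s)/(49342 - 11886) = (5*(-145) + 9816)/(49342 - 11886) = (-725 + 9816)/37456 = 9091*(1/37456) = 9091/37456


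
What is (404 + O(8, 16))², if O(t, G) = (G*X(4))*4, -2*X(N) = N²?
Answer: 11664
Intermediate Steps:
X(N) = -N²/2
O(t, G) = -32*G (O(t, G) = (G*(-½*4²))*4 = (G*(-½*16))*4 = (G*(-8))*4 = -8*G*4 = -32*G)
(404 + O(8, 16))² = (404 - 32*16)² = (404 - 512)² = (-108)² = 11664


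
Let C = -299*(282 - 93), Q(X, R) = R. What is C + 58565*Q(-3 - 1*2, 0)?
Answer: -56511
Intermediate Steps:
C = -56511 (C = -299*189 = -56511)
C + 58565*Q(-3 - 1*2, 0) = -56511 + 58565*0 = -56511 + 0 = -56511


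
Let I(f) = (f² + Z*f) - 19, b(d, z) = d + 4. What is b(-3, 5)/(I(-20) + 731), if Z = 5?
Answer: 1/1012 ≈ 0.00098814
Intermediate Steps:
b(d, z) = 4 + d
I(f) = -19 + f² + 5*f (I(f) = (f² + 5*f) - 19 = -19 + f² + 5*f)
b(-3, 5)/(I(-20) + 731) = (4 - 3)/((-19 + (-20)² + 5*(-20)) + 731) = 1/((-19 + 400 - 100) + 731) = 1/(281 + 731) = 1/1012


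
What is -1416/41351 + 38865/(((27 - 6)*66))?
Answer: 535048013/19104162 ≈ 28.007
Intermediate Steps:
-1416/41351 + 38865/(((27 - 6)*66)) = -1416*1/41351 + 38865/((21*66)) = -1416/41351 + 38865/1386 = -1416/41351 + 38865*(1/1386) = -1416/41351 + 12955/462 = 535048013/19104162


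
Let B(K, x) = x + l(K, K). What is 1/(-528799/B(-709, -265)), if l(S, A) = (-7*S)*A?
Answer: 3519032/528799 ≈ 6.6548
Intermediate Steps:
l(S, A) = -7*A*S
B(K, x) = x - 7*K² (B(K, x) = x - 7*K*K = x - 7*K²)
1/(-528799/B(-709, -265)) = 1/(-528799/(-265 - 7*(-709)²)) = 1/(-528799/(-265 - 7*502681)) = 1/(-528799/(-265 - 3518767)) = 1/(-528799/(-3519032)) = 1/(-528799*(-1/3519032)) = 1/(528799/3519032) = 3519032/528799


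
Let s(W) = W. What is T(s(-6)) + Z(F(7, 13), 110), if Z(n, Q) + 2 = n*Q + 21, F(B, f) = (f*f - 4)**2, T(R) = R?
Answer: 2994763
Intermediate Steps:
F(B, f) = (-4 + f**2)**2 (F(B, f) = (f**2 - 4)**2 = (-4 + f**2)**2)
Z(n, Q) = 19 + Q*n (Z(n, Q) = -2 + (n*Q + 21) = -2 + (Q*n + 21) = -2 + (21 + Q*n) = 19 + Q*n)
T(s(-6)) + Z(F(7, 13), 110) = -6 + (19 + 110*(-4 + 13**2)**2) = -6 + (19 + 110*(-4 + 169)**2) = -6 + (19 + 110*165**2) = -6 + (19 + 110*27225) = -6 + (19 + 2994750) = -6 + 2994769 = 2994763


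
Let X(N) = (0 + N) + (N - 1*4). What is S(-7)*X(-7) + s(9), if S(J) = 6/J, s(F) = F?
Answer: 171/7 ≈ 24.429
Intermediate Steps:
X(N) = -4 + 2*N (X(N) = N + (N - 4) = N + (-4 + N) = -4 + 2*N)
S(-7)*X(-7) + s(9) = (6/(-7))*(-4 + 2*(-7)) + 9 = (6*(-⅐))*(-4 - 14) + 9 = -6/7*(-18) + 9 = 108/7 + 9 = 171/7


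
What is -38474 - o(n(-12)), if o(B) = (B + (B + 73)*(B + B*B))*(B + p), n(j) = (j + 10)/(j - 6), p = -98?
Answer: -246559573/6561 ≈ -37580.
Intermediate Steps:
n(j) = (10 + j)/(-6 + j)
o(B) = (-98 + B)*(B + (73 + B)*(B + B²)) (o(B) = (B + (B + 73)*(B + B*B))*(B - 98) = (B + (73 + B)*(B + B²))*(-98 + B) = (-98 + B)*(B + (73 + B)*(B + B²)))
-38474 - o(n(-12)) = -38474 - (10 - 12)/(-6 - 12)*(-7252 + ((10 - 12)/(-6 - 12))³ - 7178*(10 - 12)/(-6 - 12) - 24*(10 - 12)²/(-6 - 12)²) = -38474 - -2/(-18)*(-7252 + (-2/(-18))³ - 7178*(-2)/(-18) - 24*(-2/(-18))²) = -38474 - (-1/18*(-2))*(-7252 + (-1/18*(-2))³ - (-3589)*(-2)/9 - 24*(-1/18*(-2))²) = -38474 - (-7252 + (⅑)³ - 7178*⅑ - 24*(⅑)²)/9 = -38474 - (-7252 + 1/729 - 7178/9 - 24*1/81)/9 = -38474 - (-7252 + 1/729 - 7178/9 - 8/27)/9 = -38474 - (-5868341)/(9*729) = -38474 - 1*(-5868341/6561) = -38474 + 5868341/6561 = -246559573/6561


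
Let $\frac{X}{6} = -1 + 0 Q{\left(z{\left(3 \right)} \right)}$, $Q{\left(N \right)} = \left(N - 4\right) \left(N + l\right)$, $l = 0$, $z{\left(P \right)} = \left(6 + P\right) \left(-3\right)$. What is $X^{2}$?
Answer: $36$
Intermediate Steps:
$z{\left(P \right)} = -18 - 3 P$
$Q{\left(N \right)} = N \left(-4 + N\right)$ ($Q{\left(N \right)} = \left(N - 4\right) \left(N + 0\right) = \left(-4 + N\right) N = N \left(-4 + N\right)$)
$X = -6$ ($X = 6 \left(-1 + 0 \left(-18 - 9\right) \left(-4 - 27\right)\right) = 6 \left(-1 + 0 \left(- 27 \left(-4 - 27\right)\right)\right) = 6 \left(-1 + 0 \left(\left(-27\right) \left(-31\right)\right)\right) = 6 \left(-1 + 0 \cdot 837\right) = 6 \left(-1 + 0\right) = 6 \left(-1\right) = -6$)
$X^{2} = \left(-6\right)^{2} = 36$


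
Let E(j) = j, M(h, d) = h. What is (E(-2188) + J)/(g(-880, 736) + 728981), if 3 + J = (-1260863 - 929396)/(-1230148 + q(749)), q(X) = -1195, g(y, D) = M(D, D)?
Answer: -2695682254/898531919931 ≈ -0.0030001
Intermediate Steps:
g(y, D) = D
J = -1503770/1231343 (J = -3 + (-1260863 - 929396)/(-1230148 - 1195) = -3 - 2190259/(-1231343) = -3 - 2190259*(-1/1231343) = -3 + 2190259/1231343 = -1503770/1231343 ≈ -1.2212)
(E(-2188) + J)/(g(-880, 736) + 728981) = (-2188 - 1503770/1231343)/(736 + 728981) = -2695682254/1231343/729717 = -2695682254/1231343*1/729717 = -2695682254/898531919931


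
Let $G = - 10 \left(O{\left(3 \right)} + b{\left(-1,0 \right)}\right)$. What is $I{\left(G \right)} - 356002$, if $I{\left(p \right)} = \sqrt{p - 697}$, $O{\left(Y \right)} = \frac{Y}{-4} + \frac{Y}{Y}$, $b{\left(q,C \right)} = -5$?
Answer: $-356002 + \frac{i \sqrt{2598}}{2} \approx -3.56 \cdot 10^{5} + 25.485 i$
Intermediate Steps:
$O{\left(Y \right)} = 1 - \frac{Y}{4}$ ($O{\left(Y \right)} = Y \left(- \frac{1}{4}\right) + 1 = - \frac{Y}{4} + 1 = 1 - \frac{Y}{4}$)
$G = \frac{95}{2}$ ($G = - 10 \left(\left(1 - \frac{3}{4}\right) - 5\right) = - 10 \left(\frac{1}{4} - 5\right) = \left(-10\right) \left(- \frac{19}{4}\right) = \frac{95}{2} \approx 47.5$)
$I{\left(p \right)} = \sqrt{-697 + p}$
$I{\left(G \right)} - 356002 = \sqrt{-697 + \frac{95}{2}} - 356002 = \sqrt{- \frac{1299}{2}} - 356002 = \frac{i \sqrt{2598}}{2} - 356002 = -356002 + \frac{i \sqrt{2598}}{2}$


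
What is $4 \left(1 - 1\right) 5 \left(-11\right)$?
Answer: $0$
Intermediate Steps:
$4 \left(1 - 1\right) 5 \left(-11\right) = 4 \cdot 0 \left(-55\right) = 0 \left(-55\right) = 0$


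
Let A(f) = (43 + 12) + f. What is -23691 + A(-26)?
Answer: -23662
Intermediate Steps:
A(f) = 55 + f
-23691 + A(-26) = -23691 + (55 - 26) = -23691 + 29 = -23662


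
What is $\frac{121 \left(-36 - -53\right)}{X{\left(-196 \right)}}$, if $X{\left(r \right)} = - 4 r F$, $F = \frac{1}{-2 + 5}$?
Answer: $\frac{6171}{784} \approx 7.8712$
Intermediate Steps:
$F = \frac{1}{3} \approx 0.33333$
$X{\left(r \right)} = - \frac{4 r}{3}$ ($X{\left(r \right)} = - 4 r \frac{1}{3} = - \frac{4 r}{3}$)
$\frac{121 \left(-36 - -53\right)}{X{\left(-196 \right)}} = \frac{121 \left(-36 - -53\right)}{\left(- \frac{4}{3}\right) \left(-196\right)} = \frac{121 \left(-36 + 53\right)}{\frac{784}{3}} = 121 \cdot 17 \cdot \frac{3}{784} = 2057 \cdot \frac{3}{784} = \frac{6171}{784}$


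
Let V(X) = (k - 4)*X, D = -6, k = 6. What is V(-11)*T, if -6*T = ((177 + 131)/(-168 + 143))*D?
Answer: 6776/25 ≈ 271.04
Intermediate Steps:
V(X) = 2*X (V(X) = (6 - 4)*X = 2*X)
T = -308/25 (T = -(177 + 131)/(-168 + 143)*(-6)/6 = -308/(-25)*(-6)/6 = -308*(-1/25)*(-6)/6 = -(-154)*(-6)/75 = -⅙*1848/25 = -308/25 ≈ -12.320)
V(-11)*T = (2*(-11))*(-308/25) = -22*(-308/25) = 6776/25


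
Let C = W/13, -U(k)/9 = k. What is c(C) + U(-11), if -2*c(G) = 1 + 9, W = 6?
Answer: 94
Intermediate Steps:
U(k) = -9*k
C = 6/13 ≈ 0.46154
c(G) = -5 (c(G) = -(1 + 9)/2 = -½*10 = -5)
c(C) + U(-11) = -5 - 9*(-11) = -5 + 99 = 94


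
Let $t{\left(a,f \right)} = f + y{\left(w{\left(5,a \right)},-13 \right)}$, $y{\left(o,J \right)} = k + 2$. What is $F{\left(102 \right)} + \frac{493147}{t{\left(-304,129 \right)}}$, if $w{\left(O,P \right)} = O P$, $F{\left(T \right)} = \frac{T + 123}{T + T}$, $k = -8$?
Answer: $\frac{33543221}{8364} \approx 4010.4$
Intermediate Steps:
$F{\left(T \right)} = \frac{123 + T}{2 T}$
$y{\left(o,J \right)} = -6$ ($y{\left(o,J \right)} = -8 + 2 = -6$)
$t{\left(a,f \right)} = -6 + f$ ($t{\left(a,f \right)} = f - 6 = -6 + f$)
$F{\left(102 \right)} + \frac{493147}{t{\left(-304,129 \right)}} = \frac{123 + 102}{2 \cdot 102} + \frac{493147}{-6 + 129} = \frac{1}{2} \cdot \frac{1}{102} \cdot 225 + \frac{493147}{123} = \frac{75}{68} + 493147 \cdot \frac{1}{123} = \frac{75}{68} + \frac{493147}{123} = \frac{33543221}{8364}$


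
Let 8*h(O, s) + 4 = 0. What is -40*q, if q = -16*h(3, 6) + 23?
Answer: -1240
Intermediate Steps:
h(O, s) = -1/2 (h(O, s) = -1/2 + (1/8)*0 = -1/2 + 0 = -1/2)
q = 31 (q = -16*(-1/2) + 23 = 8 + 23 = 31)
-40*q = -40*31 = -1240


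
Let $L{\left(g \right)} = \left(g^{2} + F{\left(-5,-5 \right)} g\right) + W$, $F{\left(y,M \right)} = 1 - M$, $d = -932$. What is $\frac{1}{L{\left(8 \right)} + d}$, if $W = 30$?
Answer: $- \frac{1}{790} \approx -0.0012658$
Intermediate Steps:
$L{\left(g \right)} = 30 + g^{2} + 6 g$ ($L{\left(g \right)} = \left(g^{2} + \left(1 - -5\right) g\right) + 30 = \left(g^{2} + \left(1 + 5\right) g\right) + 30 = \left(g^{2} + 6 g\right) + 30 = 30 + g^{2} + 6 g$)
$\frac{1}{L{\left(8 \right)} + d} = \frac{1}{\left(30 + 8^{2} + 6 \cdot 8\right) - 932} = \frac{1}{\left(30 + 64 + 48\right) - 932} = \frac{1}{142 - 932} = \frac{1}{-790} = - \frac{1}{790}$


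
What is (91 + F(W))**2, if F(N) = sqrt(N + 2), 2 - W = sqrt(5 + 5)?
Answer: (91 + sqrt(4 - sqrt(10)))**2 ≈ 8448.4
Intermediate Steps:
W = 2 - sqrt(10) (W = 2 - sqrt(5 + 5) = 2 - sqrt(10) ≈ -1.1623)
F(N) = sqrt(2 + N)
(91 + F(W))**2 = (91 + sqrt(2 + (2 - sqrt(10))))**2 = (91 + sqrt(4 - sqrt(10)))**2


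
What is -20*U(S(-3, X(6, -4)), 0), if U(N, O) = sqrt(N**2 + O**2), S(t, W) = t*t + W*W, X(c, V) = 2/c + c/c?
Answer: -1940/9 ≈ -215.56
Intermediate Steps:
X(c, V) = 1 + 2/c (X(c, V) = 2/c + 1 = 1 + 2/c)
S(t, W) = W**2 + t**2 (S(t, W) = t**2 + W**2 = W**2 + t**2)
-20*U(S(-3, X(6, -4)), 0) = -20*sqrt((((2 + 6)/6)**2 + (-3)**2)**2 + 0**2) = -20*sqrt((((1/6)*8)**2 + 9)**2 + 0) = -20*sqrt(((4/3)**2 + 9)**2 + 0) = -20*sqrt((16/9 + 9)**2 + 0) = -20*sqrt((97/9)**2 + 0) = -20*sqrt(9409/81 + 0) = -20*sqrt(9409/81) = -20*97/9 = -1940/9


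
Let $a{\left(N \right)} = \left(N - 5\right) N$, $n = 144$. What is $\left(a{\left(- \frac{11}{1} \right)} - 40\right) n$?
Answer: $19584$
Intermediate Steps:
$a{\left(N \right)} = N \left(-5 + N\right)$ ($a{\left(N \right)} = \left(-5 + N\right) N = N \left(-5 + N\right)$)
$\left(a{\left(- \frac{11}{1} \right)} - 40\right) n = \left(- \frac{11}{1} \left(-5 - \frac{11}{1}\right) - 40\right) 144 = \left(\left(-11\right) 1 \left(-5 - 11\right) - 40\right) 144 = \left(- 11 \left(-5 - 11\right) - 40\right) 144 = \left(\left(-11\right) \left(-16\right) - 40\right) 144 = \left(176 - 40\right) 144 = 136 \cdot 144 = 19584$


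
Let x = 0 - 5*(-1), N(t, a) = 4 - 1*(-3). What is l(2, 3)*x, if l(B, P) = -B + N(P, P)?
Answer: 25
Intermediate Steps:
N(t, a) = 7 (N(t, a) = 4 + 3 = 7)
l(B, P) = 7 - B (l(B, P) = -B + 7 = 7 - B)
x = 5 (x = 0 + 5 = 5)
l(2, 3)*x = (7 - 1*2)*5 = (7 - 2)*5 = 5*5 = 25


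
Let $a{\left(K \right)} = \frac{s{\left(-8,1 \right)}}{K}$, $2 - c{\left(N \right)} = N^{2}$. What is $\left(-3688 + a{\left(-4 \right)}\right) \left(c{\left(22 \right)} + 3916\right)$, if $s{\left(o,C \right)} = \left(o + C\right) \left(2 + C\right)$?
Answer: $- \frac{25293127}{2} \approx -1.2647 \cdot 10^{7}$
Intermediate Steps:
$c{\left(N \right)} = 2 - N^{2}$
$s{\left(o,C \right)} = \left(2 + C\right) \left(C + o\right)$ ($s{\left(o,C \right)} = \left(C + o\right) \left(2 + C\right) = \left(2 + C\right) \left(C + o\right)$)
$a{\left(K \right)} = - \frac{21}{K}$ ($a{\left(K \right)} = \frac{1^{2} + 2 \cdot 1 + 2 \left(-8\right) + 1 \left(-8\right)}{K} = \frac{1 + 2 - 16 - 8}{K} = - \frac{21}{K}$)
$\left(-3688 + a{\left(-4 \right)}\right) \left(c{\left(22 \right)} + 3916\right) = \left(-3688 - \frac{21}{-4}\right) \left(\left(2 - 22^{2}\right) + 3916\right) = \left(-3688 - - \frac{21}{4}\right) \left(\left(2 - 484\right) + 3916\right) = \left(-3688 + \frac{21}{4}\right) \left(\left(2 - 484\right) + 3916\right) = - \frac{14731 \left(-482 + 3916\right)}{4} = \left(- \frac{14731}{4}\right) 3434 = - \frac{25293127}{2}$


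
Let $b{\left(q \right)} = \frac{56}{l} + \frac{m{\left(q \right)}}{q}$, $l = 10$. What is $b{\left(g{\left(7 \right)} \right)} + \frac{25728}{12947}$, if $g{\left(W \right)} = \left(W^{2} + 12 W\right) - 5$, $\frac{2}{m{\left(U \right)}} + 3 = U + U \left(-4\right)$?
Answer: $\frac{12164887073}{1603356480} \approx 7.5871$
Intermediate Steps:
$m{\left(U \right)} = \frac{2}{-3 - 3 U}$ ($m{\left(U \right)} = \frac{2}{-3 + \left(U + U \left(-4\right)\right)} = \frac{2}{-3 + \left(U - 4 U\right)} = \frac{2}{-3 - 3 U}$)
$g{\left(W \right)} = -5 + W^{2} + 12 W$
$b{\left(q \right)} = \frac{28}{5} - \frac{2}{q \left(3 + 3 q\right)}$ ($b{\left(q \right)} = \frac{56}{10} + \frac{\left(-2\right) \frac{1}{3 + 3 q}}{q} = 56 \cdot \frac{1}{10} - \frac{2}{q \left(3 + 3 q\right)} = \frac{28}{5} - \frac{2}{q \left(3 + 3 q\right)}$)
$b{\left(g{\left(7 \right)} \right)} + \frac{25728}{12947} = \frac{2 \left(-5 + 42 \left(-5 + 7^{2} + 12 \cdot 7\right) \left(1 + \left(-5 + 7^{2} + 12 \cdot 7\right)\right)\right)}{15 \left(-5 + 7^{2} + 12 \cdot 7\right) \left(1 + \left(-5 + 7^{2} + 12 \cdot 7\right)\right)} + \frac{25728}{12947} = \frac{2 \left(-5 + 42 \left(-5 + 49 + 84\right) \left(1 + \left(-5 + 49 + 84\right)\right)\right)}{15 \left(-5 + 49 + 84\right) \left(1 + \left(-5 + 49 + 84\right)\right)} + 25728 \cdot \frac{1}{12947} = \frac{2 \left(-5 + 42 \cdot 128 \left(1 + 128\right)\right)}{15 \cdot 128 \left(1 + 128\right)} + \frac{25728}{12947} = \frac{2}{15} \cdot \frac{1}{128} \cdot \frac{1}{129} \left(-5 + 42 \cdot 128 \cdot 129\right) + \frac{25728}{12947} = \frac{2}{15} \cdot \frac{1}{128} \cdot \frac{1}{129} \left(-5 + 693504\right) + \frac{25728}{12947} = \frac{2}{15} \cdot \frac{1}{128} \cdot \frac{1}{129} \cdot 693499 + \frac{25728}{12947} = \frac{693499}{123840} + \frac{25728}{12947} = \frac{12164887073}{1603356480}$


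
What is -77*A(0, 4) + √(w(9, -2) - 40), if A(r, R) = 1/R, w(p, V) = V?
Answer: -77/4 + I*√42 ≈ -19.25 + 6.4807*I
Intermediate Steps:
-77*A(0, 4) + √(w(9, -2) - 40) = -77/4 + √(-2 - 40) = -77*¼ + √(-42) = -77/4 + I*√42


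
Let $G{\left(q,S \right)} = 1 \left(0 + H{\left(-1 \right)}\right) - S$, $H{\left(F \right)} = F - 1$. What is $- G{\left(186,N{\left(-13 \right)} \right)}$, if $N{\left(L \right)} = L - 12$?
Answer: $-23$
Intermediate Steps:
$H{\left(F \right)} = -1 + F$
$N{\left(L \right)} = -12 + L$ ($N{\left(L \right)} = L - 12 = -12 + L$)
$G{\left(q,S \right)} = -2 - S$ ($G{\left(q,S \right)} = 1 \left(0 - 2\right) - S = 1 \left(-2\right) - S = -2 - S$)
$- G{\left(186,N{\left(-13 \right)} \right)} = - (-2 - \left(-12 - 13\right)) = - (-2 - -25) = - (-2 + 25) = \left(-1\right) 23 = -23$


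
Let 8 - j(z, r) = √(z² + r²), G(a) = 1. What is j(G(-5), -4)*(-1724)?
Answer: -13792 + 1724*√17 ≈ -6683.8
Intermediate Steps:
j(z, r) = 8 - √(r² + z²) (j(z, r) = 8 - √(z² + r²) = 8 - √(r² + z²))
j(G(-5), -4)*(-1724) = (8 - √((-4)² + 1²))*(-1724) = (8 - √(16 + 1))*(-1724) = (8 - √17)*(-1724) = -13792 + 1724*√17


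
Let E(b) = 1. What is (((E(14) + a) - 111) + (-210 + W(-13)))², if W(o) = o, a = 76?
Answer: 66049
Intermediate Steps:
(((E(14) + a) - 111) + (-210 + W(-13)))² = (((1 + 76) - 111) + (-210 - 13))² = ((77 - 111) - 223)² = (-34 - 223)² = (-257)² = 66049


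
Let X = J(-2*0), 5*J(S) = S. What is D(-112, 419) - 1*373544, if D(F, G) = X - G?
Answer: -373963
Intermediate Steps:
J(S) = S/5
X = 0 (X = (-2*0)/5 = (⅕)*0 = 0)
D(F, G) = -G (D(F, G) = 0 - G = -G)
D(-112, 419) - 1*373544 = -1*419 - 1*373544 = -419 - 373544 = -373963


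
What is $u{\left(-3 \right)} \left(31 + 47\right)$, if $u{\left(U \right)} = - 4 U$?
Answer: $936$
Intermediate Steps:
$u{\left(-3 \right)} \left(31 + 47\right) = \left(-4\right) \left(-3\right) \left(31 + 47\right) = 12 \cdot 78 = 936$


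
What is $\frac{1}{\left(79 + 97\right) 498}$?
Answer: $\frac{1}{87648} \approx 1.1409 \cdot 10^{-5}$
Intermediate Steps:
$\frac{1}{\left(79 + 97\right) 498} = \frac{1}{176 \cdot 498} = \frac{1}{87648}$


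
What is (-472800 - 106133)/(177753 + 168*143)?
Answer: -578933/201777 ≈ -2.8692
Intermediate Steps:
(-472800 - 106133)/(177753 + 168*143) = -578933/(177753 + 24024) = -578933/201777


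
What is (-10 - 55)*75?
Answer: -4875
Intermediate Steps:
(-10 - 55)*75 = -65*75 = -4875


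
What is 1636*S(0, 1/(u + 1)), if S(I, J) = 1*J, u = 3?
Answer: 409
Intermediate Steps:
S(I, J) = J
1636*S(0, 1/(u + 1)) = 1636/(3 + 1) = 1636/4 = 1636*(¼) = 409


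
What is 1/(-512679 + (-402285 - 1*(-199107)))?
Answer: -1/715857 ≈ -1.3969e-6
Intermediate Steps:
1/(-512679 + (-402285 - 1*(-199107))) = 1/(-512679 + (-402285 + 199107)) = 1/(-512679 - 203178) = 1/(-715857) = -1/715857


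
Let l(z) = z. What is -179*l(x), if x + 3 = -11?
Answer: 2506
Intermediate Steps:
x = -14 (x = -3 - 11 = -14)
-179*l(x) = -179*(-14) = 2506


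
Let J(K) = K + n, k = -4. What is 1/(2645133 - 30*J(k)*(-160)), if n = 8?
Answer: 1/2664333 ≈ 3.7533e-7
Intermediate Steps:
J(K) = 8 + K (J(K) = K + 8 = 8 + K)
1/(2645133 - 30*J(k)*(-160)) = 1/(2645133 - 30*(8 - 4)*(-160)) = 1/(2645133 - 30*4*(-160)) = 1/(2645133 - 120*(-160)) = 1/(2645133 + 19200) = 1/2664333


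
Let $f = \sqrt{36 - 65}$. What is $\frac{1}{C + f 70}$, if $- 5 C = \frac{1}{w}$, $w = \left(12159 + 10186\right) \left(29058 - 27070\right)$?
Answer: $- \frac{222109300}{7010154096916229000001} - \frac{3453277880254300000 i \sqrt{29}}{7010154096916229000001} \approx -3.1684 \cdot 10^{-14} - 0.0026528 i$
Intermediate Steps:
$w = 44421860$ ($w = 22345 \cdot 1988 = 44421860$)
$C = - \frac{1}{222109300}$ ($C = - \frac{1}{5 \cdot 44421860} = \left(- \frac{1}{5}\right) \frac{1}{44421860} = - \frac{1}{222109300} \approx -4.5023 \cdot 10^{-9}$)
$f = i \sqrt{29}$ ($f = \sqrt{-29} = i \sqrt{29} \approx 5.3852 i$)
$\frac{1}{C + f 70} = \frac{1}{- \frac{1}{222109300} + i \sqrt{29} \cdot 70} = \frac{1}{- \frac{1}{222109300} + 70 i \sqrt{29}}$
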